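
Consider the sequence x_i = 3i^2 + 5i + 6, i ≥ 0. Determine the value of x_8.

238

x_8 = 3·8^2 + 5·8 + 6 = 238.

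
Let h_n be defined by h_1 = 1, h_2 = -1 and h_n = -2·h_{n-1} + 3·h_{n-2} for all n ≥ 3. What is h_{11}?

29525

Compute successive terms:
h_3 = 5;  h_4 = -13;  h_5 = 41;  h_6 = -121;  h_7 = 365;  h_8 = -1093;  h_9 = 3281;  h_{10} = -9841;  h_{11} = 29525.
(Characteristic roots are 1 and -3.)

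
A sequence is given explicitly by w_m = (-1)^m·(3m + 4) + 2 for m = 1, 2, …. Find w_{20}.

(-1)^20 = 1; 3m + 4 at m=20 is 64; so w_{20} = 66.

66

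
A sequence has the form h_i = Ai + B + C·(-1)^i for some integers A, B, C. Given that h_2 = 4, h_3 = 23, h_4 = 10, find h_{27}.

95

At i = 2, 3, 4: 2A + B + C = 4; 3A + B - C = 23; 4A + B + C = 10.
Subtracting the first from the second: A - 2C = 19.
Subtracting the second from the third: A + 2C = -13.
Solving: C = -8, A = 3, then B = 6.
Therefore h_{27} = 81 + 6 + (-8)·(-1) = 95.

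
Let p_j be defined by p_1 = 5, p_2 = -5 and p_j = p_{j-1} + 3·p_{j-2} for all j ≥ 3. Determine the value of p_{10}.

Compute successive terms:
p_3 = 10; p_4 = -5; p_5 = 25; p_6 = 10; p_7 = 85; p_8 = 115; p_9 = 370; p_{10} = 715.

715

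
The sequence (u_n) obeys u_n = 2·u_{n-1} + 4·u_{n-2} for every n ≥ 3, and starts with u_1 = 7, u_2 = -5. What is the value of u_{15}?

11280384

u_3 = 18;  u_4 = 16;  u_5 = 104;  …;  u_{12} = 332800;  u_{13} = 1077248;  u_{14} = 3485696;  u_{15} = 11280384.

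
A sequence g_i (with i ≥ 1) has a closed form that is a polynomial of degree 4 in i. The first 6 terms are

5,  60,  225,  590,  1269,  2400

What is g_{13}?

39605

1st diffs: 55, 165, 365, 679, 1131.
2nd diffs: 110, 200, 314, 452.
3rd diffs: 90, 114, 138.
4th diffs: 24, 24 (constant).
Newton forward-difference form: g_i = 5 + 55·C(i-1,1) + 110·C(i-1,2) + 90·C(i-1,3) + 24·C(i-1,4).
At i = 13: i-1 = 12, so g_{13} = 5 + 660 + 7260 + 19800 + 11880 = 39605.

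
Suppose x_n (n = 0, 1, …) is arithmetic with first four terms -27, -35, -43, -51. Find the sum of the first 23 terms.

-2645

Common difference d = -8.
x_n = -27 + (n - 0)·(-8).
x_{22} = -203; S = 23·(-27 + (-203))/2 = -2645.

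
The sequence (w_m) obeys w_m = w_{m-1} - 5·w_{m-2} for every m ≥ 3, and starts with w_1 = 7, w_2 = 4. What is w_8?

Iterate the recurrence:
w_3 = -31;  w_4 = -51;  w_5 = 104;  w_6 = 359;  w_7 = -161;  w_8 = -1956.

-1956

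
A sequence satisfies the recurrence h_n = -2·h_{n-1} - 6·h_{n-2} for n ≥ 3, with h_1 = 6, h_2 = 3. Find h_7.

Compute successive terms:
h_3 = -42;  h_4 = 66;  h_5 = 120;  h_6 = -636;  h_7 = 552.

552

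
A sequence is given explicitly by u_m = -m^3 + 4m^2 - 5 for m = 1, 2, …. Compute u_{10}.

-605

u_{10} = -1·10^3 + 4·10^2 - 5 = -605.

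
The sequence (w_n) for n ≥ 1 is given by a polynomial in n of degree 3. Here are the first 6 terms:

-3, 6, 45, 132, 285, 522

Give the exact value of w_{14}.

7602

1st diffs: 9, 39, 87, 153, 237.
2nd diffs: 30, 48, 66, 84.
3rd diffs: 18, 18, 18 (constant).
So w_n = 3n^3 - 3n^2 - 3n.
Evaluating at n = 14 gives w_{14} = 7602.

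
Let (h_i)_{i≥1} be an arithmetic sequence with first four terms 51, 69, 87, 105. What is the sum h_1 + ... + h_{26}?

Common difference d = 18.
h_i = 51 + (i - 1)·18.
h_{26} = 501; S = 26·(51 + 501)/2 = 7176.

7176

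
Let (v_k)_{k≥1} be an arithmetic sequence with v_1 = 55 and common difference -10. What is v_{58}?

v_k = 55 + (k - 1)·(-10).
v_{58} = 55 + 57·(-10) = -515.

-515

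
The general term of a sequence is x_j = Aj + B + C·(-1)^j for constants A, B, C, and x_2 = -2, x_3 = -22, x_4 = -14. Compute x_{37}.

-226

At j = 2, 3, 4: 2A + B + C = -2; 3A + B - C = -22; 4A + B + C = -14.
Subtracting the first from the second: A - 2C = -20.
Subtracting the second from the third: A + 2C = 8.
Solving: C = 7, A = -6, then B = 3.
Hence x_{37} = -6·37 + 3 + 7·(-1) = -226.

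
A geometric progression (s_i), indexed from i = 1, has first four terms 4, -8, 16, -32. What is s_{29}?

Common ratio r = -2.
s_i = 4·(-2)^(i-1).
s_{29} = 4·(-2)^28 = 1073741824.

1073741824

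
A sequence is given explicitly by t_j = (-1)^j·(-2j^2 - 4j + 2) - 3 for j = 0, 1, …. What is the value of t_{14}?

-449

(-1)^14 = 1; -2j^2 - 4j + 2 at j=14 is -446; so t_{14} = -449.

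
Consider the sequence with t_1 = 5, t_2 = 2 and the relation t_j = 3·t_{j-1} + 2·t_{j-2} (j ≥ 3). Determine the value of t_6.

668

Compute successive terms:
t_3 = 16; t_4 = 52; t_5 = 188; t_6 = 668.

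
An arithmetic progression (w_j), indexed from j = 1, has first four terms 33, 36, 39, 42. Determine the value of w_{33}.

129

Common difference d = 3.
w_j = 33 + (j - 1)·3.
w_{33} = 33 + 32·3 = 129.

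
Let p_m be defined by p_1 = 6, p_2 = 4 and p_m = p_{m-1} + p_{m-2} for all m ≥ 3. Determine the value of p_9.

162

Applying the relation repeatedly:
p_3 = 10  p_4 = 14  p_5 = 24  p_6 = 38  p_7 = 62  p_8 = 100  p_9 = 162.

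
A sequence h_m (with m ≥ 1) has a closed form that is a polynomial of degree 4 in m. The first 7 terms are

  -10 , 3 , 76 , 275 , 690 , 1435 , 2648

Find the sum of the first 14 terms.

136997

1st diffs: 13, 73, 199, 415, 745, 1213.
2nd diffs: 60, 126, 216, 330, 468.
3rd diffs: 66, 90, 114, 138.
4th diffs: 24, 24, 24 (constant).
Newton forward-difference form: h_m = -10 + 13·C(m-1,1) + 60·C(m-1,2) + 66·C(m-1,3) + 24·C(m-1,4).
Continuing: …, 4491, 7150, 10835, 15780, …, h_{14} = 40875.
Summing m = 1..14 (14 terms) gives 136997.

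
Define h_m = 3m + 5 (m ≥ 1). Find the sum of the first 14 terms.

Over m = 1..14: Σm = 105.
Total = (3)·105 + (5)·14 = 385.

385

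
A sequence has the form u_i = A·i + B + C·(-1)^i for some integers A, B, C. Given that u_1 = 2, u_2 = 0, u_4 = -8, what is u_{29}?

-110

Plug in i = 1, 2, 4: A + B - C = 2; 2A + B + C = 0; 4A + B + C = -8.
Subtracting the first from the second: A + 2C = -2.
Subtracting the second from the third: 2A = -8.
Solving: C = 1, A = -4, then B = 7.
So u_i = -4·i + 7 + 1·(-1)^i; at i=29 this is -110.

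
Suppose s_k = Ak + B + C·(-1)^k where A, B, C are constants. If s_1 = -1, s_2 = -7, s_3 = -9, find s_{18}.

-71

Write the equations: A + B - C = -1; 2A + B + C = -7; 3A + B - C = -9.
Subtracting the first from the second: A + 2C = -6.
Subtracting the second from the third: A - 2C = -2.
Solving: C = -1, A = -4, then B = 2.
Hence s_{18} = -4·18 + 2 + (-1)·1 = -71.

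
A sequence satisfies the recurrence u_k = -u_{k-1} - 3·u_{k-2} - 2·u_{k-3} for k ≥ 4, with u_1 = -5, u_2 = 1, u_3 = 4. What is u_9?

Compute successive terms:
u_4 = 3, u_5 = -17, u_6 = 0, u_7 = 45, u_8 = -11, u_9 = -124.

-124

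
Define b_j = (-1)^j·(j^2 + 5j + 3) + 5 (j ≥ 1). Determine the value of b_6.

(-1)^6 = 1; j^2 + 5j + 3 at j=6 is 69; so b_6 = 74.

74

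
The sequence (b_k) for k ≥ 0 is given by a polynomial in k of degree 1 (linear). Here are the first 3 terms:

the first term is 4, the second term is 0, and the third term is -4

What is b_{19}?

1st diffs: -4, -4 (constant).
So b_k = -4k + 4.
Evaluating at k = 19 gives b_{19} = -72.

-72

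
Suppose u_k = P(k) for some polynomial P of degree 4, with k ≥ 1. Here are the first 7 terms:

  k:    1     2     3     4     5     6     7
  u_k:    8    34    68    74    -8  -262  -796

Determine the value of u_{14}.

1st diffs: 26, 34, 6, -82, -254, -534.
2nd diffs: 8, -28, -88, -172, -280.
3rd diffs: -36, -60, -84, -108.
4th diffs: -24, -24, -24 (constant).
Newton forward-difference form: u_k = 8 + 26·C(k-1,1) + 8·C(k-1,2) + (-36)·C(k-1,3) + (-24)·C(k-1,4).
At k = 14: k-1 = 13, so u_{14} = 8 + 338 + 624 - 10296 - 17160 = -26486.

-26486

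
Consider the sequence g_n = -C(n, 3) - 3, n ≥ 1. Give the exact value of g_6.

C(6, 3) = 20, so g_6 = -23.

-23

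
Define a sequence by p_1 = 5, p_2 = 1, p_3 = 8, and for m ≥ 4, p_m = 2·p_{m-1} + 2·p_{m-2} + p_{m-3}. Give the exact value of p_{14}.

Compute successive terms:
p_4 = 23, p_5 = 63, p_6 = 180, …, p_{11} = 32703, p_{12} = 92588, p_{13} = 262133, p_{14} = 742145.

742145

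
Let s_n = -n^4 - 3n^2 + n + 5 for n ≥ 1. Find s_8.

-4275

s_8 = -1·8^4 - 3·8^2 + 1·8 + 5 = -4275.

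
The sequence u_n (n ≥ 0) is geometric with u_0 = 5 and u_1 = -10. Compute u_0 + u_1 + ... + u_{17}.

Common ratio r = -2.
u_n = 5·(-2)^(n-0).
S = 5·((-2)^18 - 1)/(-2 - 1) = 5·(262144 - 1)/(-3) = -436905.

-436905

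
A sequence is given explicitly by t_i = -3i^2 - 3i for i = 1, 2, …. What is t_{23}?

t_{23} = -3·23^2 - 3·23 = -1656.

-1656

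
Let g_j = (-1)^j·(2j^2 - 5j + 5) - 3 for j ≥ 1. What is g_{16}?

434

(-1)^16 = 1; 2j^2 - 5j + 5 at j=16 is 437; so g_{16} = 434.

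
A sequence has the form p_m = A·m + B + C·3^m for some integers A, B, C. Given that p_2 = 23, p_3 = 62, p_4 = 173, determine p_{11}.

The three given values yield: 2A + B + 9C = 23; 3A + B + 27C = 62; 4A + B + 81C = 173.
Subtracting the first from the second: A + 18C = 39.
Subtracting the second from the third: A + 54C = 111.
Solving: C = 2, A = 3, then B = -1.
Therefore p_{11} = 33 + (-1) + 2·177147 = 354326.

354326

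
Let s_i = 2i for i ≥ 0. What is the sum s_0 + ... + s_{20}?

420

Over i = 0..20: Σi = 210.
Total = (2)·210 = 420.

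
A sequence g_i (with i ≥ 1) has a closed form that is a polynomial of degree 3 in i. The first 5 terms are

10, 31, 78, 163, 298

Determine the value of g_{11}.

1st diffs: 21, 47, 85, 135.
2nd diffs: 26, 38, 50.
3rd diffs: 12, 12 (constant).
So g_i = 2i^3 + i^2 + 4i + 3.
Evaluating at i = 11 gives g_{11} = 2830.

2830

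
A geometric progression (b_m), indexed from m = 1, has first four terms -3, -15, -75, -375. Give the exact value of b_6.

Common ratio r = 5.
b_m = (-3)·5^(m-1).
b_6 = (-3)·5^5 = -9375.

-9375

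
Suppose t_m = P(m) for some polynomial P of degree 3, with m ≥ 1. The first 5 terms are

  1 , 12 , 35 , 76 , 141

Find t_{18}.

5900

1st diffs: 11, 23, 41, 65.
2nd diffs: 12, 18, 24.
3rd diffs: 6, 6 (constant).
So t_m = m^3 + 4m - 4.
Evaluating at m = 18 gives t_{18} = 5900.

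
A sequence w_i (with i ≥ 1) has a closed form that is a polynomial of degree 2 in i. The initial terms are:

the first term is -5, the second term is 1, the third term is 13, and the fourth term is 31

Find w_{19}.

1st diffs: 6, 12, 18.
2nd diffs: 6, 6 (constant).
Newton forward-difference form: w_i = -5 + 6·C(i-1,1) + 6·C(i-1,2).
At i = 19: i-1 = 18, so w_{19} = -5 + 108 + 918 = 1021.

1021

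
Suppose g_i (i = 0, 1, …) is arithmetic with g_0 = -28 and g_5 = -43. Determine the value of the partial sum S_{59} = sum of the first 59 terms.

-6785

Common difference d = (-43 - (-28)) / (5 - 0) = -3.
g_i = -28 + (i - 0)·(-3).
g_{58} = -202; S = 59·(-28 + (-202))/2 = -6785.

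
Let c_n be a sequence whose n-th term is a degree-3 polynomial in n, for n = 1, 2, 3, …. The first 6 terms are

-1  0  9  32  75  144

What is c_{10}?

1st diffs: 1, 9, 23, 43, 69.
2nd diffs: 8, 14, 20, 26.
3rd diffs: 6, 6, 6 (constant).
So c_n = n^3 - 2n^2.
Evaluating at n = 10 gives c_{10} = 800.

800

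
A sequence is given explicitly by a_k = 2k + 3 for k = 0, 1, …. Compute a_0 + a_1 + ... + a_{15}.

Over k = 0..15: Σk = 120.
Total = (2)·120 + (3)·16 = 288.

288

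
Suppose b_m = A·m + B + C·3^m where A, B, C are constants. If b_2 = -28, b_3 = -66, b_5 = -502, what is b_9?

At m = 2, 3, 5: 2A + B + 9C = -28; 3A + B + 27C = -66; 5A + B + 243C = -502.
Subtracting the first from the second: A + 18C = -38.
Subtracting the second from the third: 2A + 216C = -436.
Solving: C = -2, A = -2, then B = -6.
Hence b_9 = -2·9 + (-6) + (-2)·19683 = -39390.

-39390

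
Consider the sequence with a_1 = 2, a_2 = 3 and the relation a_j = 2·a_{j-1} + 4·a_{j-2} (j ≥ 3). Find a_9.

14720

Applying the relation repeatedly:
a_3 = 14  a_4 = 40  a_5 = 136  a_6 = 432  a_7 = 1408  a_8 = 4544  a_9 = 14720.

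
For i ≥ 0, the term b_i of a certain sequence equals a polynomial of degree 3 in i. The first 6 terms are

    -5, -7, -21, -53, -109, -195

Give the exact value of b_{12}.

-2141

1st diffs: -2, -14, -32, -56, -86.
2nd diffs: -12, -18, -24, -30.
3rd diffs: -6, -6, -6 (constant).
Newton forward-difference form: b_i = -5 + (-2)·C(i,1) + (-12)·C(i,2) + (-6)·C(i,3).
At i = 12: i = 12, so b_{12} = -5 - 24 - 792 - 1320 = -2141.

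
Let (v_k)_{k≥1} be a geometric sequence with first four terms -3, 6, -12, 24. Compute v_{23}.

Common ratio r = -2.
v_k = (-3)·(-2)^(k-1).
v_{23} = (-3)·(-2)^22 = -12582912.

-12582912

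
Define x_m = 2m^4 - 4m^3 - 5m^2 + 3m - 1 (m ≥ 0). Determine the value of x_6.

1565

x_6 = 2·6^4 - 4·6^3 - 5·6^2 + 3·6 - 1 = 1565.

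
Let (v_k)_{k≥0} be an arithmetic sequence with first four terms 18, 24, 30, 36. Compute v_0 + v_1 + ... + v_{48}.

Common difference d = 6.
v_k = 18 + (k - 0)·6.
v_{48} = 306; S = 49·(18 + 306)/2 = 7938.

7938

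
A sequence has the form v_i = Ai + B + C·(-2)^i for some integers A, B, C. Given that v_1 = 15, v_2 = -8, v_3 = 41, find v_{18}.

At i = 1, 2, 3: A + B - 2C = 15; 2A + B + 4C = -8; 3A + B - 8C = 41.
Subtracting the first from the second: A + 6C = -23.
Subtracting the second from the third: A - 12C = 49.
Solving: C = -4, A = 1, then B = 6.
Hence v_{18} = 1·18 + 6 + (-4)·262144 = -1048552.

-1048552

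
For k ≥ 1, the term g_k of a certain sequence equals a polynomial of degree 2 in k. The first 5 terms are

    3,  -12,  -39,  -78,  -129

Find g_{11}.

-687

1st diffs: -15, -27, -39, -51.
2nd diffs: -12, -12, -12 (constant).
Newton forward-difference form: g_k = 3 + (-15)·C(k-1,1) + (-12)·C(k-1,2).
At k = 11: k-1 = 10, so g_{11} = 3 - 150 - 540 = -687.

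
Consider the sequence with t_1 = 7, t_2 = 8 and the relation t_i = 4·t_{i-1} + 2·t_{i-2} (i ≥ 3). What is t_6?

t_3 = 46  t_4 = 200  t_5 = 892  t_6 = 3968.

3968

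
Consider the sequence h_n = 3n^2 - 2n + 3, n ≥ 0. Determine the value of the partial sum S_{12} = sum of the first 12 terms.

1422

Over n = 0..11: Σn = 66, Σn² = 506.
Total = (3)·506 + (-2)·66 + (3)·12 = 1422.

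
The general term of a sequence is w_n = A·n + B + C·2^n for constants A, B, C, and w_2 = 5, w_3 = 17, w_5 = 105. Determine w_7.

481

Write the equations: 2A + B + 4C = 5; 3A + B + 8C = 17; 5A + B + 32C = 105.
Subtracting the first from the second: A + 4C = 12.
Subtracting the second from the third: 2A + 24C = 88.
Solving: C = 4, A = -4, then B = -3.
Hence w_7 = -4·7 + (-3) + 4·128 = 481.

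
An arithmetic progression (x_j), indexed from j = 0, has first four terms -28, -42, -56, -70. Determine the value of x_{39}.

-574

Common difference d = -14.
x_j = -28 + (j - 0)·(-14).
x_{39} = -28 + 39·(-14) = -574.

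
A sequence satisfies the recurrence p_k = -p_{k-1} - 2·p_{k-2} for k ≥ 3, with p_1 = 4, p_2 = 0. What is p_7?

Compute successive terms:
p_3 = -8; p_4 = 8; p_5 = 8; p_6 = -24; p_7 = 8.

8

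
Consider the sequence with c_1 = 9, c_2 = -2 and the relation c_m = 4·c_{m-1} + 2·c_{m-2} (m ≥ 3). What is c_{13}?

25141824

Applying the relation repeatedly:
c_3 = 10, c_4 = 36, c_5 = 164, …, c_{10} = 285408, c_{11} = 1269920, c_{12} = 5650496, c_{13} = 25141824.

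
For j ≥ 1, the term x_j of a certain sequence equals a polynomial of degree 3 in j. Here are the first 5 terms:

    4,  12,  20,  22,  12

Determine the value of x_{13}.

1st diffs: 8, 8, 2, -10.
2nd diffs: 0, -6, -12.
3rd diffs: -6, -6 (constant).
Newton forward-difference form: x_j = 4 + 8·C(j-1,1) + (-6)·C(j-1,3).
At j = 13: j-1 = 12, so x_{13} = 4 + 96 - 1320 = -1220.

-1220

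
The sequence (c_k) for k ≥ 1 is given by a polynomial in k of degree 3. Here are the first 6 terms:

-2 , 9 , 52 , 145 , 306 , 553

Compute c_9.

1st diffs: 11, 43, 93, 161, 247.
2nd diffs: 32, 50, 68, 86.
3rd diffs: 18, 18, 18 (constant).
So c_k = 3k^3 - 2k^2 - 4k + 1.
Evaluating at k = 9 gives c_9 = 1990.

1990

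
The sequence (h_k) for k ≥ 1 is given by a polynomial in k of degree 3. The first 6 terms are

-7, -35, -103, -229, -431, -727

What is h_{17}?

1st diffs: -28, -68, -126, -202, -296.
2nd diffs: -40, -58, -76, -94.
3rd diffs: -18, -18, -18 (constant).
Newton forward-difference form: h_k = -7 + (-28)·C(k-1,1) + (-40)·C(k-1,2) + (-18)·C(k-1,3).
At k = 17: k-1 = 16, so h_{17} = -7 - 448 - 4800 - 10080 = -15335.

-15335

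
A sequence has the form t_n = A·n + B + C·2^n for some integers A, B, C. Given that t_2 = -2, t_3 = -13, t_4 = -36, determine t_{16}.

Write the equations: 2A + B + 4C = -2; 3A + B + 8C = -13; 4A + B + 16C = -36.
Subtracting the first from the second: A + 4C = -11.
Subtracting the second from the third: A + 8C = -23.
Solving: C = -3, A = 1, then B = 8.
So t_n = 1·n + 8 + (-3)·2^n; at n=16 this is -196584.

-196584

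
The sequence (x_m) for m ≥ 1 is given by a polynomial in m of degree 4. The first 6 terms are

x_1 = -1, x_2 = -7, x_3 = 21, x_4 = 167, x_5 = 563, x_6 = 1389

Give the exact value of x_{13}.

1st diffs: -6, 28, 146, 396, 826.
2nd diffs: 34, 118, 250, 430.
3rd diffs: 84, 132, 180.
4th diffs: 48, 48 (constant).
So x_m = 2m^4 - 6m^3 + 3m^2 - 3m + 3.
Evaluating at m = 13 gives x_{13} = 44411.

44411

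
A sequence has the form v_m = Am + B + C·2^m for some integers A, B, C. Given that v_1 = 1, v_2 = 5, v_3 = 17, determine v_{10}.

4053

At m = 1, 2, 3: A + B + 2C = 1; 2A + B + 4C = 5; 3A + B + 8C = 17.
Subtracting the first from the second: A + 2C = 4.
Subtracting the second from the third: A + 4C = 12.
Solving: C = 4, A = -4, then B = -3.
Therefore v_{10} = -40 + (-3) + 4·1024 = 4053.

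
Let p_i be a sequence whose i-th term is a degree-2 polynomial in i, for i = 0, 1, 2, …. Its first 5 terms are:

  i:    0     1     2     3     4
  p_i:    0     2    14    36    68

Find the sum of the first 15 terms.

1st diffs: 2, 12, 22, 32.
2nd diffs: 10, 10, 10 (constant).
So p_i = 5i^2 - 3i.
Continuing: …, 110, 162, 224, 296, …, p_{14} = 938.
Summing i = 0..14 (15 terms) gives 4760.

4760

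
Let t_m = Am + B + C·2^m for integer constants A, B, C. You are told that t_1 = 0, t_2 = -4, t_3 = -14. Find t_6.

At m = 1, 2, 3: A + B + 2C = 0; 2A + B + 4C = -4; 3A + B + 8C = -14.
Subtracting the first from the second: A + 2C = -4.
Subtracting the second from the third: A + 4C = -10.
Solving: C = -3, A = 2, then B = 4.
So t_m = 2·m + 4 + (-3)·2^m; at m=6 this is -176.

-176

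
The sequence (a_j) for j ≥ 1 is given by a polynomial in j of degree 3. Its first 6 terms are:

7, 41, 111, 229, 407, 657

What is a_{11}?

3407

1st diffs: 34, 70, 118, 178, 250.
2nd diffs: 36, 48, 60, 72.
3rd diffs: 12, 12, 12 (constant).
Newton forward-difference form: a_j = 7 + 34·C(j-1,1) + 36·C(j-1,2) + 12·C(j-1,3).
At j = 11: j-1 = 10, so a_{11} = 7 + 340 + 1620 + 1440 = 3407.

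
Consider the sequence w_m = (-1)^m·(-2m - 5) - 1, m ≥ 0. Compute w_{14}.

-34

(-1)^14 = 1; -2m - 5 at m=14 is -33; so w_{14} = -34.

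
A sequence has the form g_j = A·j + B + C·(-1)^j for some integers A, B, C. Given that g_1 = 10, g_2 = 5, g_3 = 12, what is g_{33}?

At j = 1, 2, 3: A + B - C = 10; 2A + B + C = 5; 3A + B - C = 12.
Subtracting the first from the second: A + 2C = -5.
Subtracting the second from the third: A - 2C = 7.
Solving: C = -3, A = 1, then B = 6.
Therefore g_{33} = 33 + 6 + (-3)·(-1) = 42.

42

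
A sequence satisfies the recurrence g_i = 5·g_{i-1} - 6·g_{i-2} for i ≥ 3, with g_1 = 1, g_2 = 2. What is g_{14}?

g_3 = 4; g_4 = 8; g_5 = 16; …; g_{11} = 1024; g_{12} = 2048; g_{13} = 4096; g_{14} = 8192.
(Characteristic roots are 3 and 2.)

8192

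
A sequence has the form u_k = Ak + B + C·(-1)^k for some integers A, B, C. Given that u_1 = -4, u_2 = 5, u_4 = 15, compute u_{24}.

The three given values yield: A + B - C = -4; 2A + B + C = 5; 4A + B + C = 15.
Subtracting the first from the second: A + 2C = 9.
Subtracting the second from the third: 2A = 10.
Solving: C = 2, A = 5, then B = -7.
Therefore u_{24} = 120 + (-7) + 2·1 = 115.

115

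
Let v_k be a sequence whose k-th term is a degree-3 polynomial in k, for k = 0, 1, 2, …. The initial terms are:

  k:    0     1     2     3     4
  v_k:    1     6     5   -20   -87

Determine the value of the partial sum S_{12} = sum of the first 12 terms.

1st diffs: 5, -1, -25, -67.
2nd diffs: -6, -24, -42.
3rd diffs: -18, -18 (constant).
Newton forward-difference form: v_k = 1 + 5·C(k,1) + (-6)·C(k,2) + (-18)·C(k,3).
Continuing: …, -214, -419, -720, -1135, …, v_{11} = -3244.
Summing k = 0..11 (12 terms) gives -9888.

-9888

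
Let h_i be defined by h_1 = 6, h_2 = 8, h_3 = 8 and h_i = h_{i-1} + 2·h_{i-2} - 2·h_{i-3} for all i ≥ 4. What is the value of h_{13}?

Compute successive terms:
h_4 = 12, h_5 = 12, h_6 = 20, h_7 = 20, h_8 = 36, h_9 = 36, h_{10} = 68, h_{11} = 68, h_{12} = 132, h_{13} = 132.

132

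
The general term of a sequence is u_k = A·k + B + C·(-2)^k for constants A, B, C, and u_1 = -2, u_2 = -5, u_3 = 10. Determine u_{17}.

131116

Write the equations: A + B - 2C = -2; 2A + B + 4C = -5; 3A + B - 8C = 10.
Subtracting the first from the second: A + 6C = -3.
Subtracting the second from the third: A - 12C = 15.
Solving: C = -1, A = 3, then B = -7.
Hence u_{17} = 3·17 + (-7) + (-1)·(-131072) = 131116.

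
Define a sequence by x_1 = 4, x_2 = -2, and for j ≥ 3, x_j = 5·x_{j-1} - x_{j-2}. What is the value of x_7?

Step forward from the initial values:
x_3 = -14; x_4 = -68; x_5 = -326; x_6 = -1562; x_7 = -7484.

-7484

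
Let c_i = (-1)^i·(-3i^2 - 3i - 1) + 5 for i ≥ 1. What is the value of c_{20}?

(-1)^20 = 1; -3i^2 - 3i - 1 at i=20 is -1261; so c_{20} = -1256.

-1256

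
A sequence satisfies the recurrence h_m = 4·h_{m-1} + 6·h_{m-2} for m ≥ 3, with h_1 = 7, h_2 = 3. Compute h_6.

Iterate the recurrence:
h_3 = 54;  h_4 = 234;  h_5 = 1260;  h_6 = 6444.

6444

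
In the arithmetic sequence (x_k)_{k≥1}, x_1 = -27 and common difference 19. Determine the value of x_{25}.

429

x_k = -27 + (k - 1)·19.
x_{25} = -27 + 24·19 = 429.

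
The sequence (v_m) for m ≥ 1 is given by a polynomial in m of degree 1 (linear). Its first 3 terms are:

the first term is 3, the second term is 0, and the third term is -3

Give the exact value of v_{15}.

1st diffs: -3, -3 (constant).
So v_m = -3m + 6.
Evaluating at m = 15 gives v_{15} = -39.

-39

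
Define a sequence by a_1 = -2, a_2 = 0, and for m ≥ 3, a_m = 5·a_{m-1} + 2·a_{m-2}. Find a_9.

-89932

Iterate the recurrence:
a_3 = -4;  a_4 = -20;  a_5 = -108;  a_6 = -580;  a_7 = -3116;  a_8 = -16740;  a_9 = -89932.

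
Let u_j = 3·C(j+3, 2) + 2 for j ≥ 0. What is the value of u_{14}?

C(17, 2) = 136, so u_{14} = 410.

410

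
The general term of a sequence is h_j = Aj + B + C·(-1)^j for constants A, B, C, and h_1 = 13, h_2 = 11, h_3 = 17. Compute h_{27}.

Write the equations: A + B - C = 13; 2A + B + C = 11; 3A + B - C = 17.
Subtracting the first from the second: A + 2C = -2.
Subtracting the second from the third: A - 2C = 6.
Solving: C = -2, A = 2, then B = 9.
Therefore h_{27} = 54 + 9 + (-2)·(-1) = 65.

65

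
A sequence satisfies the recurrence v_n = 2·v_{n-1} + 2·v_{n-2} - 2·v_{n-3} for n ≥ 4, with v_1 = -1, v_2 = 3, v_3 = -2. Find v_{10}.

144

Step forward from the initial values:
v_4 = 4  v_5 = -2  v_6 = 8  v_7 = 4  v_8 = 28  v_9 = 48  v_{10} = 144.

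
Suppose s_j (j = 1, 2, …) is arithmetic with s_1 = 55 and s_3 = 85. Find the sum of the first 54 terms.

Common difference d = (85 - 55) / (3 - 1) = 15.
s_j = 55 + (j - 1)·15.
s_{54} = 850; S = 54·(55 + 850)/2 = 24435.

24435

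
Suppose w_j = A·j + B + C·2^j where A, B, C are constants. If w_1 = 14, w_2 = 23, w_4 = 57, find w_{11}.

At j = 1, 2, 4: A + B + 2C = 14; 2A + B + 4C = 23; 4A + B + 16C = 57.
Subtracting the first from the second: A + 2C = 9.
Subtracting the second from the third: 2A + 12C = 34.
Solving: C = 2, A = 5, then B = 5.
Hence w_{11} = 5·11 + 5 + 2·2048 = 4156.

4156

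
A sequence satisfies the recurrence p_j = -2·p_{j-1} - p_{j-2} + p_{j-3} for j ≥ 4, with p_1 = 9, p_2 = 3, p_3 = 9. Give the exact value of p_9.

-81

Iterate the recurrence:
p_4 = -12; p_5 = 18; p_6 = -15; p_7 = 0; p_8 = 33; p_9 = -81.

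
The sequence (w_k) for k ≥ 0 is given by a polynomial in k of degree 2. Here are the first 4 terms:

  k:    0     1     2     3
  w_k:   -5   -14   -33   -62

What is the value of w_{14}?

-1041

1st diffs: -9, -19, -29.
2nd diffs: -10, -10 (constant).
Newton forward-difference form: w_k = -5 + (-9)·C(k,1) + (-10)·C(k,2).
At k = 14: k = 14, so w_{14} = -5 - 126 - 910 = -1041.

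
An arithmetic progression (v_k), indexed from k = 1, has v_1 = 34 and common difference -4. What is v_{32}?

v_k = 34 + (k - 1)·(-4).
v_{32} = 34 + 31·(-4) = -90.

-90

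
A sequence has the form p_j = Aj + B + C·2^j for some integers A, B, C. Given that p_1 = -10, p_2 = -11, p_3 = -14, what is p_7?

The three given values yield: A + B + 2C = -10; 2A + B + 4C = -11; 3A + B + 8C = -14.
Subtracting the first from the second: A + 2C = -1.
Subtracting the second from the third: A + 4C = -3.
Solving: C = -1, A = 1, then B = -9.
Hence p_7 = 1·7 + (-9) + (-1)·128 = -130.

-130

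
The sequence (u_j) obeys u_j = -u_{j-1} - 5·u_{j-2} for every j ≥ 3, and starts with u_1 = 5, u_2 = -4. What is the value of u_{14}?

-12884

u_3 = -21; u_4 = 41; u_5 = 64; …; u_{11} = 11544; u_{12} = 17651; u_{13} = -75371; u_{14} = -12884.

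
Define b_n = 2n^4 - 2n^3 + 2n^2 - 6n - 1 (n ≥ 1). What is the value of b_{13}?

b_{13} = 2·13^4 - 2·13^3 + 2·13^2 - 6·13 - 1 = 52987.

52987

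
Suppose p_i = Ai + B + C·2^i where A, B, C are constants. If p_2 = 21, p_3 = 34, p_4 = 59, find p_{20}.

The three given values yield: 2A + B + 4C = 21; 3A + B + 8C = 34; 4A + B + 16C = 59.
Subtracting the first from the second: A + 4C = 13.
Subtracting the second from the third: A + 8C = 25.
Solving: C = 3, A = 1, then B = 7.
So p_i = 1·i + 7 + 3·2^i; at i=20 this is 3145755.

3145755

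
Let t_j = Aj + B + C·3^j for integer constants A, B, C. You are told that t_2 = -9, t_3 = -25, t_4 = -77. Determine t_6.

Write the equations: 2A + B + 9C = -9; 3A + B + 27C = -25; 4A + B + 81C = -77.
Subtracting the first from the second: A + 18C = -16.
Subtracting the second from the third: A + 54C = -52.
Solving: C = -1, A = 2, then B = -4.
Therefore t_6 = 12 + (-4) + (-1)·729 = -721.

-721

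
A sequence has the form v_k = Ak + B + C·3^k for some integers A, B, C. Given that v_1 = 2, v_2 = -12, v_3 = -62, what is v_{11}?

-531390

Write the equations: A + B + 3C = 2; 2A + B + 9C = -12; 3A + B + 27C = -62.
Subtracting the first from the second: A + 6C = -14.
Subtracting the second from the third: A + 18C = -50.
Solving: C = -3, A = 4, then B = 7.
So v_k = 4·k + 7 + (-3)·3^k; at k=11 this is -531390.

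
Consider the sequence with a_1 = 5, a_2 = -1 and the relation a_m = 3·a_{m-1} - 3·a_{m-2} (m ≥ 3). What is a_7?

Step forward from the initial values:
a_3 = -18, a_4 = -51, a_5 = -99, a_6 = -144, a_7 = -135.

-135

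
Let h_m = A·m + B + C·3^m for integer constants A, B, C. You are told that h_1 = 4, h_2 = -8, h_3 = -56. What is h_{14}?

Plug in m = 1, 2, 3: A + B + 3C = 4; 2A + B + 9C = -8; 3A + B + 27C = -56.
Subtracting the first from the second: A + 6C = -12.
Subtracting the second from the third: A + 18C = -48.
Solving: C = -3, A = 6, then B = 7.
So h_m = 6·m + 7 + (-3)·3^m; at m=14 this is -14348816.

-14348816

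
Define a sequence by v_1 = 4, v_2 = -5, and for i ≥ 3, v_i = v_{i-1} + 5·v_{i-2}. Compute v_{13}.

Step forward from the initial values:
v_3 = 15;  v_4 = -10;  v_5 = 65;  …;  v_{10} = 4190;  v_{11} = 14765;  v_{12} = 35715;  v_{13} = 109540.

109540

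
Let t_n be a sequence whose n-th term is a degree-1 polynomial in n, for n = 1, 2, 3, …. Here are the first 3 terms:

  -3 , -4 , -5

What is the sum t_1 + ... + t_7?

1st diffs: -1, -1 (constant).
So t_n = -n - 2.
Continuing: -6, -7, -8, -9.
Summing n = 1..7 (7 terms) gives -42.

-42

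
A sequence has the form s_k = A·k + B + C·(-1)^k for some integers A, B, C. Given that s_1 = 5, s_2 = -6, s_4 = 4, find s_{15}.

75

At k = 1, 2, 4: A + B - C = 5; 2A + B + C = -6; 4A + B + C = 4.
Subtracting the first from the second: A + 2C = -11.
Subtracting the second from the third: 2A = 10.
Solving: C = -8, A = 5, then B = -8.
Hence s_{15} = 5·15 + (-8) + (-8)·(-1) = 75.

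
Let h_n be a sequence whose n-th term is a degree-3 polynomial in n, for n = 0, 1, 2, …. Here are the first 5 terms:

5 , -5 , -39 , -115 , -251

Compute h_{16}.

-13115

1st diffs: -10, -34, -76, -136.
2nd diffs: -24, -42, -60.
3rd diffs: -18, -18 (constant).
Newton forward-difference form: h_n = 5 + (-10)·C(n,1) + (-24)·C(n,2) + (-18)·C(n,3).
At n = 16: n = 16, so h_{16} = 5 - 160 - 2880 - 10080 = -13115.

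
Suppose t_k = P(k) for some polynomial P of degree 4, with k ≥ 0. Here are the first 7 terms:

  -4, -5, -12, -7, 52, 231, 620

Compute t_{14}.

1st diffs: -1, -7, 5, 59, 179, 389.
2nd diffs: -6, 12, 54, 120, 210.
3rd diffs: 18, 42, 66, 90.
4th diffs: 24, 24, 24 (constant).
So t_k = k^4 - 3k^3 - k^2 + 2k - 4.
Evaluating at k = 14 gives t_{14} = 30012.

30012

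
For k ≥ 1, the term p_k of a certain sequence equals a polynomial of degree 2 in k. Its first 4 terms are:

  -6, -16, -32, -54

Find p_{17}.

-886

1st diffs: -10, -16, -22.
2nd diffs: -6, -6 (constant).
So p_k = -3k^2 - k - 2.
Evaluating at k = 17 gives p_{17} = -886.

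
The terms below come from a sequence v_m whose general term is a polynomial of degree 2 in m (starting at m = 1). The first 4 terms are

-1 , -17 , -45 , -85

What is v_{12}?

-837

1st diffs: -16, -28, -40.
2nd diffs: -12, -12 (constant).
Newton forward-difference form: v_m = -1 + (-16)·C(m-1,1) + (-12)·C(m-1,2).
At m = 12: m-1 = 11, so v_{12} = -1 - 176 - 660 = -837.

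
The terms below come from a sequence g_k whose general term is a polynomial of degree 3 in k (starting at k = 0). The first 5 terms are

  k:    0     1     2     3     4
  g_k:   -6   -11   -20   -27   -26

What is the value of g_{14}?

1744

1st diffs: -5, -9, -7, 1.
2nd diffs: -4, 2, 8.
3rd diffs: 6, 6 (constant).
Newton forward-difference form: g_k = -6 + (-5)·C(k,1) + (-4)·C(k,2) + 6·C(k,3).
At k = 14: k = 14, so g_{14} = -6 - 70 - 364 + 2184 = 1744.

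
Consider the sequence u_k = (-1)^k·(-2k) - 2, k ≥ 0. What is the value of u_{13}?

(-1)^13 = -1; -2k at k=13 is -26; so u_{13} = 24.

24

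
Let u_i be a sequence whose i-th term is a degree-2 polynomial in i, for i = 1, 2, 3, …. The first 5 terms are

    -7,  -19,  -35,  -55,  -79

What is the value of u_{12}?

-359

1st diffs: -12, -16, -20, -24.
2nd diffs: -4, -4, -4 (constant).
Newton forward-difference form: u_i = -7 + (-12)·C(i-1,1) + (-4)·C(i-1,2).
At i = 12: i-1 = 11, so u_{12} = -7 - 132 - 220 = -359.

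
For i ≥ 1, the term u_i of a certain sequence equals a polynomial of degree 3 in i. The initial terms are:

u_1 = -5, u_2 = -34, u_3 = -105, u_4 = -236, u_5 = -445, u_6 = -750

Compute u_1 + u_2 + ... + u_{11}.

-14520

1st diffs: -29, -71, -131, -209, -305.
2nd diffs: -42, -60, -78, -96.
3rd diffs: -18, -18, -18 (constant).
So u_i = -3i^3 - 3i^2 + i.
Continuing: …, -1169, -1720, -2421, -3290, …, u_{11} = -4345.
Summing i = 1..11 (11 terms) gives -14520.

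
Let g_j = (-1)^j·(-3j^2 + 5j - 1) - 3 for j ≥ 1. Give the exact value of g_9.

(-1)^9 = -1; -3j^2 + 5j - 1 at j=9 is -199; so g_9 = 196.

196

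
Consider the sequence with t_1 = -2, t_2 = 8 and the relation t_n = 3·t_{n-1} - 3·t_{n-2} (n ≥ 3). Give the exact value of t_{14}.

Iterate the recurrence:
t_3 = 30, t_4 = 66, t_5 = 108, …, t_{11} = -2916, t_{12} = -3402, t_{13} = -1458, t_{14} = 5832.

5832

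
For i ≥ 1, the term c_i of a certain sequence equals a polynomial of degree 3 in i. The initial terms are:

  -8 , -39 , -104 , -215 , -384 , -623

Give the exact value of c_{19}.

-15560

1st diffs: -31, -65, -111, -169, -239.
2nd diffs: -34, -46, -58, -70.
3rd diffs: -12, -12, -12 (constant).
So c_i = -2i^3 - 5i^2 - 2i + 1.
Evaluating at i = 19 gives c_{19} = -15560.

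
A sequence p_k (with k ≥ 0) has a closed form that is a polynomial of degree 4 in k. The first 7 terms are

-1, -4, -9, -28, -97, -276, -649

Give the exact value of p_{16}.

1st diffs: -3, -5, -19, -69, -179, -373.
2nd diffs: -2, -14, -50, -110, -194.
3rd diffs: -12, -36, -60, -84.
4th diffs: -24, -24, -24 (constant).
Newton forward-difference form: p_k = -1 + (-3)·C(k,1) + (-2)·C(k,2) + (-12)·C(k,3) + (-24)·C(k,4).
At k = 16: k = 16, so p_{16} = -1 - 48 - 240 - 6720 - 43680 = -50689.

-50689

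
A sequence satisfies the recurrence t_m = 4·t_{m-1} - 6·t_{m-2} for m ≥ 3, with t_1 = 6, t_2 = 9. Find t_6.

-540

Iterate the recurrence:
t_3 = 0  t_4 = -54  t_5 = -216  t_6 = -540.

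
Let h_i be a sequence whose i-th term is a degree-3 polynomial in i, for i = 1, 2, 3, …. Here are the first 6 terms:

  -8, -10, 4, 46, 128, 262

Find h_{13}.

3664

1st diffs: -2, 14, 42, 82, 134.
2nd diffs: 16, 28, 40, 52.
3rd diffs: 12, 12, 12 (constant).
Newton forward-difference form: h_i = -8 + (-2)·C(i-1,1) + 16·C(i-1,2) + 12·C(i-1,3).
At i = 13: i-1 = 12, so h_{13} = -8 - 24 + 1056 + 2640 = 3664.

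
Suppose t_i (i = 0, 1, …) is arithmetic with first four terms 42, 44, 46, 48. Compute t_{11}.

Common difference d = 2.
t_i = 42 + (i - 0)·2.
t_{11} = 42 + 11·2 = 64.

64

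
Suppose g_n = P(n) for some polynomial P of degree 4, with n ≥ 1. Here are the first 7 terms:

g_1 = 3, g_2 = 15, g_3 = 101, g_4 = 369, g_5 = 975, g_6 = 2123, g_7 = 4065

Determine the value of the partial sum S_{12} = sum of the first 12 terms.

108584

1st diffs: 12, 86, 268, 606, 1148, 1942.
2nd diffs: 74, 182, 338, 542, 794.
3rd diffs: 108, 156, 204, 252.
4th diffs: 48, 48, 48 (constant).
Newton forward-difference form: g_n = 3 + 12·C(n-1,1) + 74·C(n-1,2) + 108·C(n-1,3) + 48·C(n-1,4).
Continuing: …, 7101, 11579, 17895, 26493, …, g_{12} = 37865.
Summing n = 1..12 (12 terms) gives 108584.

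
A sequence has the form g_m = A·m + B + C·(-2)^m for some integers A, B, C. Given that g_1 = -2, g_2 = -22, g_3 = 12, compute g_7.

364

The three given values yield: A + B - 2C = -2; 2A + B + 4C = -22; 3A + B - 8C = 12.
Subtracting the first from the second: A + 6C = -20.
Subtracting the second from the third: A - 12C = 34.
Solving: C = -3, A = -2, then B = -6.
Therefore g_7 = -14 + (-6) + (-3)·(-128) = 364.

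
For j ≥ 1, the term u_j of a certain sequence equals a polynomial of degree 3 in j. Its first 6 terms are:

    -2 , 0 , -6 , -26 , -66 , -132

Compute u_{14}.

1st diffs: 2, -6, -20, -40, -66.
2nd diffs: -8, -14, -20, -26.
3rd diffs: -6, -6, -6 (constant).
Newton forward-difference form: u_j = -2 + 2·C(j-1,1) + (-8)·C(j-1,2) + (-6)·C(j-1,3).
At j = 14: j-1 = 13, so u_{14} = -2 + 26 - 624 - 1716 = -2316.

-2316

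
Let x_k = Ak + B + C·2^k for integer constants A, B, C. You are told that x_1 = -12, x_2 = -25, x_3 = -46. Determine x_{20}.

-4194403

The three given values yield: A + B + 2C = -12; 2A + B + 4C = -25; 3A + B + 8C = -46.
Subtracting the first from the second: A + 2C = -13.
Subtracting the second from the third: A + 4C = -21.
Solving: C = -4, A = -5, then B = 1.
Therefore x_{20} = -100 + 1 + (-4)·1048576 = -4194403.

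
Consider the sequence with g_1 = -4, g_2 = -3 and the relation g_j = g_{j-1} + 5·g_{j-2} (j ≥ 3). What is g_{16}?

Step forward from the initial values:
g_3 = -23; g_4 = -38; g_5 = -153; …; g_{13} = -498148; g_{14} = -1381563; g_{15} = -3872303; g_{16} = -10780118.

-10780118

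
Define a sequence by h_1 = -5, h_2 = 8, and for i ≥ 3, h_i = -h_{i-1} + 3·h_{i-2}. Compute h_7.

Step forward from the initial values:
h_3 = -23, h_4 = 47, h_5 = -116, h_6 = 257, h_7 = -605.

-605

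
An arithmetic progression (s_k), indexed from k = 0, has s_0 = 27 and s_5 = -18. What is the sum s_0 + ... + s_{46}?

Common difference d = (-18 - 27) / (5 - 0) = -9.
s_k = 27 + (k - 0)·(-9).
s_{46} = -387; S = 47·(27 + (-387))/2 = -8460.

-8460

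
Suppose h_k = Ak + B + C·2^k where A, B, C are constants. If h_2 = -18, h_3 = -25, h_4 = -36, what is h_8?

Plug in k = 2, 3, 4: 2A + B + 4C = -18; 3A + B + 8C = -25; 4A + B + 16C = -36.
Subtracting the first from the second: A + 4C = -7.
Subtracting the second from the third: A + 8C = -11.
Solving: C = -1, A = -3, then B = -8.
So h_k = -3·k + (-8) + (-1)·2^k; at k=8 this is -288.

-288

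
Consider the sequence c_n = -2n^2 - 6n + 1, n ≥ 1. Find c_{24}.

-1295

c_{24} = -2·24^2 - 6·24 + 1 = -1295.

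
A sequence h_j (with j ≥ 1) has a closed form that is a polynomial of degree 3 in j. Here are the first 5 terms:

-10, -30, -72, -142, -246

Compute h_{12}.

1st diffs: -20, -42, -70, -104.
2nd diffs: -22, -28, -34.
3rd diffs: -6, -6 (constant).
Newton forward-difference form: h_j = -10 + (-20)·C(j-1,1) + (-22)·C(j-1,2) + (-6)·C(j-1,3).
At j = 12: j-1 = 11, so h_{12} = -10 - 220 - 1210 - 990 = -2430.

-2430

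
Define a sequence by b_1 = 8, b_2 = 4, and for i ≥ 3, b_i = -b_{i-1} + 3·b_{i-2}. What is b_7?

Applying the relation repeatedly:
b_3 = 20;  b_4 = -8;  b_5 = 68;  b_6 = -92;  b_7 = 296.

296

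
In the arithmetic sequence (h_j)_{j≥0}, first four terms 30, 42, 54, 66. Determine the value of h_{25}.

330

Common difference d = 12.
h_j = 30 + (j - 0)·12.
h_{25} = 30 + 25·12 = 330.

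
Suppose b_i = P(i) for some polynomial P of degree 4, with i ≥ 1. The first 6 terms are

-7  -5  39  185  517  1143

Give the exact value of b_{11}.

1st diffs: 2, 44, 146, 332, 626.
2nd diffs: 42, 102, 186, 294.
3rd diffs: 60, 84, 108.
4th diffs: 24, 24 (constant).
Newton forward-difference form: b_i = -7 + 2·C(i-1,1) + 42·C(i-1,2) + 60·C(i-1,3) + 24·C(i-1,4).
At i = 11: i-1 = 10, so b_{11} = -7 + 20 + 1890 + 7200 + 5040 = 14143.

14143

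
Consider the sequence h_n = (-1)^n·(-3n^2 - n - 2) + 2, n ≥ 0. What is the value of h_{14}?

(-1)^14 = 1; -3n^2 - n - 2 at n=14 is -604; so h_{14} = -602.

-602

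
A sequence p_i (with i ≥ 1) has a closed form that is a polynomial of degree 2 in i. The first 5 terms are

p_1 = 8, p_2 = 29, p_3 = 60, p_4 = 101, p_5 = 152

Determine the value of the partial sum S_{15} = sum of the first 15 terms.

6875

1st diffs: 21, 31, 41, 51.
2nd diffs: 10, 10, 10 (constant).
So p_i = 5i^2 + 6i - 3.
Continuing: …, 213, 284, 365, 456, …, p_{15} = 1212.
Summing i = 1..15 (15 terms) gives 6875.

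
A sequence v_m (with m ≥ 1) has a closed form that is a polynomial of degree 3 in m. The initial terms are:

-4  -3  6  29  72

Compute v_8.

1st diffs: 1, 9, 23, 43.
2nd diffs: 8, 14, 20.
3rd diffs: 6, 6 (constant).
Newton forward-difference form: v_m = -4 + 1·C(m-1,1) + 8·C(m-1,2) + 6·C(m-1,3).
At m = 8: m-1 = 7, so v_8 = -4 + 7 + 168 + 210 = 381.

381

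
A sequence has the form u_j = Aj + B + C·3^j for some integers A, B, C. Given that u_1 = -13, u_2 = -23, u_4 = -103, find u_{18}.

-387420567

Write the equations: A + B + 3C = -13; 2A + B + 9C = -23; 4A + B + 81C = -103.
Subtracting the first from the second: A + 6C = -10.
Subtracting the second from the third: 2A + 72C = -80.
Solving: C = -1, A = -4, then B = -6.
Therefore u_{18} = -72 + (-6) + (-1)·387420489 = -387420567.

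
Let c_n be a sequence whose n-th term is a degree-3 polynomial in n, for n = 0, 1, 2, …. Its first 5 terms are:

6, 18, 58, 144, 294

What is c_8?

1st diffs: 12, 40, 86, 150.
2nd diffs: 28, 46, 64.
3rd diffs: 18, 18 (constant).
So c_n = 3n^3 + 5n^2 + 4n + 6.
Evaluating at n = 8 gives c_8 = 1894.

1894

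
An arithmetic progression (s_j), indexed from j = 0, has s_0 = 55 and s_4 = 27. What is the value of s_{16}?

-57

Common difference d = (27 - 55) / (4 - 0) = -7.
s_j = 55 + (j - 0)·(-7).
s_{16} = 55 + 16·(-7) = -57.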